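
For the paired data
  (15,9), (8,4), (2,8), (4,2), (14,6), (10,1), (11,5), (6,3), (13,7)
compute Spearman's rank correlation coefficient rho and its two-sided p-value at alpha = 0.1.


Step 1: Rank x and y separately (midranks; no ties here).
rank(x): 15->9, 8->4, 2->1, 4->2, 14->8, 10->5, 11->6, 6->3, 13->7
rank(y): 9->9, 4->4, 8->8, 2->2, 6->6, 1->1, 5->5, 3->3, 7->7
Step 2: d_i = R_x(i) - R_y(i); compute d_i^2.
  (9-9)^2=0, (4-4)^2=0, (1-8)^2=49, (2-2)^2=0, (8-6)^2=4, (5-1)^2=16, (6-5)^2=1, (3-3)^2=0, (7-7)^2=0
sum(d^2) = 70.
Step 3: rho = 1 - 6*70 / (9*(9^2 - 1)) = 1 - 420/720 = 0.416667.
Step 4: Under H0, t = rho * sqrt((n-2)/(1-rho^2)) = 1.2127 ~ t(7).
Step 5: Two-sided p-value from the t-distribution with 7 df = 0.264586.
Step 6: alpha = 0.1. fail to reject H0.

rho = 0.4167, p = 0.264586, fail to reject H0 at alpha = 0.1.


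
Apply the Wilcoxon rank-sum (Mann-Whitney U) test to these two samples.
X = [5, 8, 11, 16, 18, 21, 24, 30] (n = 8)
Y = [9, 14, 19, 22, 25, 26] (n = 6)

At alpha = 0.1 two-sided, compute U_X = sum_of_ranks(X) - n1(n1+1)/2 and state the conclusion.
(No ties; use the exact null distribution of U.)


Step 1: Combine and sort all 14 observations; assign midranks.
sorted (value, group): (5,X), (8,X), (9,Y), (11,X), (14,Y), (16,X), (18,X), (19,Y), (21,X), (22,Y), (24,X), (25,Y), (26,Y), (30,X)
ranks: 5->1, 8->2, 9->3, 11->4, 14->5, 16->6, 18->7, 19->8, 21->9, 22->10, 24->11, 25->12, 26->13, 30->14
Step 2: Rank sum for X: R1 = 1 + 2 + 4 + 6 + 7 + 9 + 11 + 14 = 54.
Step 3: U_X = R1 - n1(n1+1)/2 = 54 - 8*9/2 = 54 - 36 = 18.
       U_Y = n1*n2 - U_X = 48 - 18 = 30.
Step 4: No ties, so the exact null distribution of U (based on enumerating the C(14,8) = 3003 equally likely rank assignments) gives the two-sided p-value.
Step 5: p-value = 0.490842; compare to alpha = 0.1. fail to reject H0.

U_X = 18, p = 0.490842, fail to reject H0 at alpha = 0.1.


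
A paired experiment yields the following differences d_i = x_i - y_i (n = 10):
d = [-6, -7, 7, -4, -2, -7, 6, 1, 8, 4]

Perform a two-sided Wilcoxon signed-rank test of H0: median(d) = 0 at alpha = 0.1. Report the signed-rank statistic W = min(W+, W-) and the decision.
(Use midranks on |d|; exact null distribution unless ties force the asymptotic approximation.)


Step 1: Drop any zero differences (none here) and take |d_i|.
|d| = [6, 7, 7, 4, 2, 7, 6, 1, 8, 4]
Step 2: Midrank |d_i| (ties get averaged ranks).
ranks: |6|->5.5, |7|->8, |7|->8, |4|->3.5, |2|->2, |7|->8, |6|->5.5, |1|->1, |8|->10, |4|->3.5
Step 3: Attach original signs; sum ranks with positive sign and with negative sign.
W+ = 8 + 5.5 + 1 + 10 + 3.5 = 28
W- = 5.5 + 8 + 3.5 + 2 + 8 = 27
(Check: W+ + W- = 55 should equal n(n+1)/2 = 55.)
Step 4: Test statistic W = min(W+, W-) = 27.
Step 5: Ties in |d|, so use the tie-corrected normal approximation.
        E[W] = n(n+1)/4 = 10*11/4 = 27.5.
        Tie groups: |d|=4 (t=2), |d|=6 (t=2), |d|=7 (t=3); sum(t^3 - t) = 36.
        Var[W] = n(n+1)(2n+1)/24 - sum(t^3-t)/48 = 2310/24 - 36/48 = 95.5.
        z = (W - E[W]) / sqrt(Var[W]) = (27 - 27.5) / 9.7724 = -0.0512.
        Two-sided p = 2*Phi(z) = 0.959194.
Step 6: alpha = 0.1. fail to reject H0.

W+ = 28, W- = 27, W = min = 27, p = 0.959194, fail to reject H0.


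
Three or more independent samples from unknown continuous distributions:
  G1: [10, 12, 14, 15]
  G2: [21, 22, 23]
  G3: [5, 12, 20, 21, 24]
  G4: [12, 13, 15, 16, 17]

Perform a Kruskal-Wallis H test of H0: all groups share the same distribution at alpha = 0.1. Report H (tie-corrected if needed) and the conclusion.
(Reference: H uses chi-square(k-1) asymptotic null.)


Step 1: Combine all N = 17 observations and assign midranks.
sorted (value, group, rank): (5,G3,1), (10,G1,2), (12,G1,4), (12,G3,4), (12,G4,4), (13,G4,6), (14,G1,7), (15,G1,8.5), (15,G4,8.5), (16,G4,10), (17,G4,11), (20,G3,12), (21,G2,13.5), (21,G3,13.5), (22,G2,15), (23,G2,16), (24,G3,17)
Step 2: Sum ranks within each group.
R_1 = 21.5 (n_1 = 4)
R_2 = 44.5 (n_2 = 3)
R_3 = 47.5 (n_3 = 5)
R_4 = 39.5 (n_4 = 5)
Step 3: H = 12/(N(N+1)) * sum(R_i^2/n_i) - 3(N+1)
     = 12/(17*18) * (21.5^2/4 + 44.5^2/3 + 47.5^2/5 + 39.5^2/5) - 3*18
     = 0.039216 * 1538.95 - 54
     = 6.350817.
Step 4: Ties present; correction factor C = 1 - 36/(17^3 - 17) = 0.992647. Corrected H = 6.350817 / 0.992647 = 6.397860.
Step 5: Under H0, H ~ chi^2(3); p-value = 0.093779.
Step 6: alpha = 0.1. reject H0.

H = 6.3979, df = 3, p = 0.093779, reject H0.


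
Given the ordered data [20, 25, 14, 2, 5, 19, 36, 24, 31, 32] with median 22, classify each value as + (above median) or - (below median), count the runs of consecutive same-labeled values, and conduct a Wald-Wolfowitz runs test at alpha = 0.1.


Step 1: Compute median = 22; label A = above, B = below.
Labels in order: BABBBBAAAA  (n_A = 5, n_B = 5)
Step 2: Count runs R = 4.
Step 3: Under H0 (random ordering), E[R] = 2*n_A*n_B/(n_A+n_B) + 1 = 2*5*5/10 + 1 = 6.0000.
        Var[R] = 2*n_A*n_B*(2*n_A*n_B - n_A - n_B) / ((n_A+n_B)^2 * (n_A+n_B-1)) = 2000/900 = 2.2222.
        SD[R] = 1.4907.
Step 4: Continuity-corrected z = (R + 0.5 - E[R]) / SD[R] = (4 + 0.5 - 6.0000) / 1.4907 = -1.0062.
Step 5: Two-sided p-value via normal approximation = 2*(1 - Phi(|z|)) = 0.314305.
Step 6: alpha = 0.1. fail to reject H0.

R = 4, z = -1.0062, p = 0.314305, fail to reject H0.


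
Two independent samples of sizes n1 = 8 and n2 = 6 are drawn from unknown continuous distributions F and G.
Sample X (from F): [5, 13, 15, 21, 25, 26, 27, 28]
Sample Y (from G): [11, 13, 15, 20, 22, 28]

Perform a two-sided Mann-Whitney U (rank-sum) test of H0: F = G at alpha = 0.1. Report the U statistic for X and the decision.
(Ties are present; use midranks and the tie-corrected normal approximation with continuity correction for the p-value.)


Step 1: Combine and sort all 14 observations; assign midranks.
sorted (value, group): (5,X), (11,Y), (13,X), (13,Y), (15,X), (15,Y), (20,Y), (21,X), (22,Y), (25,X), (26,X), (27,X), (28,X), (28,Y)
ranks: 5->1, 11->2, 13->3.5, 13->3.5, 15->5.5, 15->5.5, 20->7, 21->8, 22->9, 25->10, 26->11, 27->12, 28->13.5, 28->13.5
Step 2: Rank sum for X: R1 = 1 + 3.5 + 5.5 + 8 + 10 + 11 + 12 + 13.5 = 64.5.
Step 3: U_X = R1 - n1(n1+1)/2 = 64.5 - 8*9/2 = 64.5 - 36 = 28.5.
       U_Y = n1*n2 - U_X = 48 - 28.5 = 19.5.
Step 4: Ties are present, so use the tie-corrected normal approximation (with continuity correction) for the p-value.
Step 5: p-value = 0.604382; compare to alpha = 0.1. fail to reject H0.

U_X = 28.5, p = 0.604382, fail to reject H0 at alpha = 0.1.


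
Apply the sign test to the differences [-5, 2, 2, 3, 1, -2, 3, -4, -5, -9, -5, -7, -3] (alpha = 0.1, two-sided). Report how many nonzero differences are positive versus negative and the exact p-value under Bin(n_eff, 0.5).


Step 1: Discard zero differences. Original n = 13; n_eff = number of nonzero differences = 13.
Nonzero differences (with sign): -5, +2, +2, +3, +1, -2, +3, -4, -5, -9, -5, -7, -3
Step 2: Count signs: positive = 5, negative = 8.
Step 3: Under H0: P(positive) = 0.5, so the number of positives S ~ Bin(13, 0.5).
Step 4: Two-sided exact p-value = sum of Bin(13,0.5) probabilities at or below the observed probability = 0.581055.
Step 5: alpha = 0.1. fail to reject H0.

n_eff = 13, pos = 5, neg = 8, p = 0.581055, fail to reject H0.


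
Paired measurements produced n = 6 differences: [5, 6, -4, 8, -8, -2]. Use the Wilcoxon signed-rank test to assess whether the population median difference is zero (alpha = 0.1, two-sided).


Step 1: Drop any zero differences (none here) and take |d_i|.
|d| = [5, 6, 4, 8, 8, 2]
Step 2: Midrank |d_i| (ties get averaged ranks).
ranks: |5|->3, |6|->4, |4|->2, |8|->5.5, |8|->5.5, |2|->1
Step 3: Attach original signs; sum ranks with positive sign and with negative sign.
W+ = 3 + 4 + 5.5 = 12.5
W- = 2 + 5.5 + 1 = 8.5
(Check: W+ + W- = 21 should equal n(n+1)/2 = 21.)
Step 4: Test statistic W = min(W+, W-) = 8.5.
Step 5: Ties in |d|, so use the tie-corrected normal approximation.
        E[W] = n(n+1)/4 = 6*7/4 = 10.5.
        Tie groups: |d|=8 (t=2); sum(t^3 - t) = 6.
        Var[W] = n(n+1)(2n+1)/24 - sum(t^3-t)/48 = 546/24 - 6/48 = 22.625.
        z = (W - E[W]) / sqrt(Var[W]) = (8.5 - 10.5) / 4.7566 = -0.4205.
        Two-sided p = 2*Phi(z) = 0.674142.
Step 6: alpha = 0.1. fail to reject H0.

W+ = 12.5, W- = 8.5, W = min = 8.5, p = 0.674142, fail to reject H0.


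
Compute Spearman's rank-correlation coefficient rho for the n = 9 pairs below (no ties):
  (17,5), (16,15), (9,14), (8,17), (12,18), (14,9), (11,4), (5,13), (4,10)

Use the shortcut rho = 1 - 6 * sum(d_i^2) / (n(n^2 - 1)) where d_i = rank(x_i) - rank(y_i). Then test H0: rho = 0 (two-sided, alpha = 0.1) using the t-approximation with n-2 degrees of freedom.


Step 1: Rank x and y separately (midranks; no ties here).
rank(x): 17->9, 16->8, 9->4, 8->3, 12->6, 14->7, 11->5, 5->2, 4->1
rank(y): 5->2, 15->7, 14->6, 17->8, 18->9, 9->3, 4->1, 13->5, 10->4
Step 2: d_i = R_x(i) - R_y(i); compute d_i^2.
  (9-2)^2=49, (8-7)^2=1, (4-6)^2=4, (3-8)^2=25, (6-9)^2=9, (7-3)^2=16, (5-1)^2=16, (2-5)^2=9, (1-4)^2=9
sum(d^2) = 138.
Step 3: rho = 1 - 6*138 / (9*(9^2 - 1)) = 1 - 828/720 = -0.150000.
Step 4: Under H0, t = rho * sqrt((n-2)/(1-rho^2)) = -0.4014 ~ t(7).
Step 5: Two-sided p-value from the t-distribution with 7 df = 0.700094.
Step 6: alpha = 0.1. fail to reject H0.

rho = -0.1500, p = 0.700094, fail to reject H0 at alpha = 0.1.


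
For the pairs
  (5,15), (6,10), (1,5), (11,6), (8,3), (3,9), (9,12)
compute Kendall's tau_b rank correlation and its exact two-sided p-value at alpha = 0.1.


Step 1: Enumerate the 21 unordered pairs (i,j) with i<j and classify each by sign(x_j-x_i) * sign(y_j-y_i).
  (1,2):dx=+1,dy=-5->D; (1,3):dx=-4,dy=-10->C; (1,4):dx=+6,dy=-9->D; (1,5):dx=+3,dy=-12->D
  (1,6):dx=-2,dy=-6->C; (1,7):dx=+4,dy=-3->D; (2,3):dx=-5,dy=-5->C; (2,4):dx=+5,dy=-4->D
  (2,5):dx=+2,dy=-7->D; (2,6):dx=-3,dy=-1->C; (2,7):dx=+3,dy=+2->C; (3,4):dx=+10,dy=+1->C
  (3,5):dx=+7,dy=-2->D; (3,6):dx=+2,dy=+4->C; (3,7):dx=+8,dy=+7->C; (4,5):dx=-3,dy=-3->C
  (4,6):dx=-8,dy=+3->D; (4,7):dx=-2,dy=+6->D; (5,6):dx=-5,dy=+6->D; (5,7):dx=+1,dy=+9->C
  (6,7):dx=+6,dy=+3->C
Step 2: C = 11, D = 10, total pairs = 21.
Step 3: tau = (C - D)/(n(n-1)/2) = (11 - 10)/21 = 0.047619.
Step 4: Exact two-sided p-value (enumerate n! = 5040 permutations of y under H0): p = 1.000000.
Step 5: alpha = 0.1. fail to reject H0.

tau_b = 0.0476 (C=11, D=10), p = 1.000000, fail to reject H0.


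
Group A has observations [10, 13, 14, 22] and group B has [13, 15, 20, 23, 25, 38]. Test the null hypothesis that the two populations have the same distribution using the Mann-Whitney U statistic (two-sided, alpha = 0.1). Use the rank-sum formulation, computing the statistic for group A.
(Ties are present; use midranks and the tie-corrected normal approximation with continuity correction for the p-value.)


Step 1: Combine and sort all 10 observations; assign midranks.
sorted (value, group): (10,X), (13,X), (13,Y), (14,X), (15,Y), (20,Y), (22,X), (23,Y), (25,Y), (38,Y)
ranks: 10->1, 13->2.5, 13->2.5, 14->4, 15->5, 20->6, 22->7, 23->8, 25->9, 38->10
Step 2: Rank sum for X: R1 = 1 + 2.5 + 4 + 7 = 14.5.
Step 3: U_X = R1 - n1(n1+1)/2 = 14.5 - 4*5/2 = 14.5 - 10 = 4.5.
       U_Y = n1*n2 - U_X = 24 - 4.5 = 19.5.
Step 4: Ties are present, so use the tie-corrected normal approximation (with continuity correction) for the p-value.
Step 5: p-value = 0.134407; compare to alpha = 0.1. fail to reject H0.

U_X = 4.5, p = 0.134407, fail to reject H0 at alpha = 0.1.


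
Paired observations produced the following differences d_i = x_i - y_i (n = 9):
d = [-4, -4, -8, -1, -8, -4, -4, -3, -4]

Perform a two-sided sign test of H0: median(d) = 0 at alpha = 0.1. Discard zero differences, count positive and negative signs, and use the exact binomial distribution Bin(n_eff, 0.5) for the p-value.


Step 1: Discard zero differences. Original n = 9; n_eff = number of nonzero differences = 9.
Nonzero differences (with sign): -4, -4, -8, -1, -8, -4, -4, -3, -4
Step 2: Count signs: positive = 0, negative = 9.
Step 3: Under H0: P(positive) = 0.5, so the number of positives S ~ Bin(9, 0.5).
Step 4: Two-sided exact p-value = sum of Bin(9,0.5) probabilities at or below the observed probability = 0.003906.
Step 5: alpha = 0.1. reject H0.

n_eff = 9, pos = 0, neg = 9, p = 0.003906, reject H0.


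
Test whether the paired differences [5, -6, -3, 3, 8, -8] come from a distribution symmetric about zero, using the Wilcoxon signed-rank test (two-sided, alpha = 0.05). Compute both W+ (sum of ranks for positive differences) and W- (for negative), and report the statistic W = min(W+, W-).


Step 1: Drop any zero differences (none here) and take |d_i|.
|d| = [5, 6, 3, 3, 8, 8]
Step 2: Midrank |d_i| (ties get averaged ranks).
ranks: |5|->3, |6|->4, |3|->1.5, |3|->1.5, |8|->5.5, |8|->5.5
Step 3: Attach original signs; sum ranks with positive sign and with negative sign.
W+ = 3 + 1.5 + 5.5 = 10
W- = 4 + 1.5 + 5.5 = 11
(Check: W+ + W- = 21 should equal n(n+1)/2 = 21.)
Step 4: Test statistic W = min(W+, W-) = 10.
Step 5: Ties in |d|, so use the tie-corrected normal approximation.
        E[W] = n(n+1)/4 = 6*7/4 = 10.5.
        Tie groups: |d|=3 (t=2), |d|=8 (t=2); sum(t^3 - t) = 12.
        Var[W] = n(n+1)(2n+1)/24 - sum(t^3-t)/48 = 546/24 - 12/48 = 22.5.
        z = (W - E[W]) / sqrt(Var[W]) = (10 - 10.5) / 4.7434 = -0.1054.
        Two-sided p = 2*Phi(z) = 0.916051.
Step 6: alpha = 0.05. fail to reject H0.

W+ = 10, W- = 11, W = min = 10, p = 0.916051, fail to reject H0.


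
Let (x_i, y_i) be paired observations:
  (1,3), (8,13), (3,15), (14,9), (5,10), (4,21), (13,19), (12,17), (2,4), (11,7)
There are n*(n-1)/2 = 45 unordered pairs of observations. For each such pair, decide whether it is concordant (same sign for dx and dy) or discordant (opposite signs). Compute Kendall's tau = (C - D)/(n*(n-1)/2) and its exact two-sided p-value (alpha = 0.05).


Step 1: Enumerate the 45 unordered pairs (i,j) with i<j and classify each by sign(x_j-x_i) * sign(y_j-y_i).
  (1,2):dx=+7,dy=+10->C; (1,3):dx=+2,dy=+12->C; (1,4):dx=+13,dy=+6->C; (1,5):dx=+4,dy=+7->C
  (1,6):dx=+3,dy=+18->C; (1,7):dx=+12,dy=+16->C; (1,8):dx=+11,dy=+14->C; (1,9):dx=+1,dy=+1->C
  (1,10):dx=+10,dy=+4->C; (2,3):dx=-5,dy=+2->D; (2,4):dx=+6,dy=-4->D; (2,5):dx=-3,dy=-3->C
  (2,6):dx=-4,dy=+8->D; (2,7):dx=+5,dy=+6->C; (2,8):dx=+4,dy=+4->C; (2,9):dx=-6,dy=-9->C
  (2,10):dx=+3,dy=-6->D; (3,4):dx=+11,dy=-6->D; (3,5):dx=+2,dy=-5->D; (3,6):dx=+1,dy=+6->C
  (3,7):dx=+10,dy=+4->C; (3,8):dx=+9,dy=+2->C; (3,9):dx=-1,dy=-11->C; (3,10):dx=+8,dy=-8->D
  (4,5):dx=-9,dy=+1->D; (4,6):dx=-10,dy=+12->D; (4,7):dx=-1,dy=+10->D; (4,8):dx=-2,dy=+8->D
  (4,9):dx=-12,dy=-5->C; (4,10):dx=-3,dy=-2->C; (5,6):dx=-1,dy=+11->D; (5,7):dx=+8,dy=+9->C
  (5,8):dx=+7,dy=+7->C; (5,9):dx=-3,dy=-6->C; (5,10):dx=+6,dy=-3->D; (6,7):dx=+9,dy=-2->D
  (6,8):dx=+8,dy=-4->D; (6,9):dx=-2,dy=-17->C; (6,10):dx=+7,dy=-14->D; (7,8):dx=-1,dy=-2->C
  (7,9):dx=-11,dy=-15->C; (7,10):dx=-2,dy=-12->C; (8,9):dx=-10,dy=-13->C; (8,10):dx=-1,dy=-10->C
  (9,10):dx=+9,dy=+3->C
Step 2: C = 29, D = 16, total pairs = 45.
Step 3: tau = (C - D)/(n(n-1)/2) = (29 - 16)/45 = 0.288889.
Step 4: Exact two-sided p-value (enumerate n! = 3628800 permutations of y under H0): p = 0.291248.
Step 5: alpha = 0.05. fail to reject H0.

tau_b = 0.2889 (C=29, D=16), p = 0.291248, fail to reject H0.


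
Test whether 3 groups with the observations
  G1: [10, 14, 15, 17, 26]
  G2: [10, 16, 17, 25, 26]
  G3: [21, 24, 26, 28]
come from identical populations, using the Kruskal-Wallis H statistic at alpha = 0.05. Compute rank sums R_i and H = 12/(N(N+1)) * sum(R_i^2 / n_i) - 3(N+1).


Step 1: Combine all N = 14 observations and assign midranks.
sorted (value, group, rank): (10,G1,1.5), (10,G2,1.5), (14,G1,3), (15,G1,4), (16,G2,5), (17,G1,6.5), (17,G2,6.5), (21,G3,8), (24,G3,9), (25,G2,10), (26,G1,12), (26,G2,12), (26,G3,12), (28,G3,14)
Step 2: Sum ranks within each group.
R_1 = 27 (n_1 = 5)
R_2 = 35 (n_2 = 5)
R_3 = 43 (n_3 = 4)
Step 3: H = 12/(N(N+1)) * sum(R_i^2/n_i) - 3(N+1)
     = 12/(14*15) * (27^2/5 + 35^2/5 + 43^2/4) - 3*15
     = 0.057143 * 853.05 - 45
     = 3.745714.
Step 4: Ties present; correction factor C = 1 - 36/(14^3 - 14) = 0.986813. Corrected H = 3.745714 / 0.986813 = 3.795768.
Step 5: Under H0, H ~ chi^2(2); p-value = 0.149885.
Step 6: alpha = 0.05. fail to reject H0.

H = 3.7958, df = 2, p = 0.149885, fail to reject H0.


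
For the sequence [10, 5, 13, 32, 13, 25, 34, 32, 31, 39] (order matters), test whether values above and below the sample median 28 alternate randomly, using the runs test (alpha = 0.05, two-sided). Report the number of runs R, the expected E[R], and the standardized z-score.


Step 1: Compute median = 28; label A = above, B = below.
Labels in order: BBBABBAAAA  (n_A = 5, n_B = 5)
Step 2: Count runs R = 4.
Step 3: Under H0 (random ordering), E[R] = 2*n_A*n_B/(n_A+n_B) + 1 = 2*5*5/10 + 1 = 6.0000.
        Var[R] = 2*n_A*n_B*(2*n_A*n_B - n_A - n_B) / ((n_A+n_B)^2 * (n_A+n_B-1)) = 2000/900 = 2.2222.
        SD[R] = 1.4907.
Step 4: Continuity-corrected z = (R + 0.5 - E[R]) / SD[R] = (4 + 0.5 - 6.0000) / 1.4907 = -1.0062.
Step 5: Two-sided p-value via normal approximation = 2*(1 - Phi(|z|)) = 0.314305.
Step 6: alpha = 0.05. fail to reject H0.

R = 4, z = -1.0062, p = 0.314305, fail to reject H0.


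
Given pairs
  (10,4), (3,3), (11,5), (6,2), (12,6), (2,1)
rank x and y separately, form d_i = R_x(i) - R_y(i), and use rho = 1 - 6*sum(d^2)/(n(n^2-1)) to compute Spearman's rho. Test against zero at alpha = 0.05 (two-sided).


Step 1: Rank x and y separately (midranks; no ties here).
rank(x): 10->4, 3->2, 11->5, 6->3, 12->6, 2->1
rank(y): 4->4, 3->3, 5->5, 2->2, 6->6, 1->1
Step 2: d_i = R_x(i) - R_y(i); compute d_i^2.
  (4-4)^2=0, (2-3)^2=1, (5-5)^2=0, (3-2)^2=1, (6-6)^2=0, (1-1)^2=0
sum(d^2) = 2.
Step 3: rho = 1 - 6*2 / (6*(6^2 - 1)) = 1 - 12/210 = 0.942857.
Step 4: Under H0, t = rho * sqrt((n-2)/(1-rho^2)) = 5.6595 ~ t(4).
Step 5: Two-sided p-value from the t-distribution with 4 df = 0.004805.
Step 6: alpha = 0.05. reject H0.

rho = 0.9429, p = 0.004805, reject H0 at alpha = 0.05.


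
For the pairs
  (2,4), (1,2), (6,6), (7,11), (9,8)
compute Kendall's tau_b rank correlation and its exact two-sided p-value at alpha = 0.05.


Step 1: Enumerate the 10 unordered pairs (i,j) with i<j and classify each by sign(x_j-x_i) * sign(y_j-y_i).
  (1,2):dx=-1,dy=-2->C; (1,3):dx=+4,dy=+2->C; (1,4):dx=+5,dy=+7->C; (1,5):dx=+7,dy=+4->C
  (2,3):dx=+5,dy=+4->C; (2,4):dx=+6,dy=+9->C; (2,5):dx=+8,dy=+6->C; (3,4):dx=+1,dy=+5->C
  (3,5):dx=+3,dy=+2->C; (4,5):dx=+2,dy=-3->D
Step 2: C = 9, D = 1, total pairs = 10.
Step 3: tau = (C - D)/(n(n-1)/2) = (9 - 1)/10 = 0.800000.
Step 4: Exact two-sided p-value (enumerate n! = 120 permutations of y under H0): p = 0.083333.
Step 5: alpha = 0.05. fail to reject H0.

tau_b = 0.8000 (C=9, D=1), p = 0.083333, fail to reject H0.


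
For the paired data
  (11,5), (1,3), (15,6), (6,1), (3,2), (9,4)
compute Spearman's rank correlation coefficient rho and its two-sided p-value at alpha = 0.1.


Step 1: Rank x and y separately (midranks; no ties here).
rank(x): 11->5, 1->1, 15->6, 6->3, 3->2, 9->4
rank(y): 5->5, 3->3, 6->6, 1->1, 2->2, 4->4
Step 2: d_i = R_x(i) - R_y(i); compute d_i^2.
  (5-5)^2=0, (1-3)^2=4, (6-6)^2=0, (3-1)^2=4, (2-2)^2=0, (4-4)^2=0
sum(d^2) = 8.
Step 3: rho = 1 - 6*8 / (6*(6^2 - 1)) = 1 - 48/210 = 0.771429.
Step 4: Under H0, t = rho * sqrt((n-2)/(1-rho^2)) = 2.4247 ~ t(4).
Step 5: Two-sided p-value from the t-distribution with 4 df = 0.072397.
Step 6: alpha = 0.1. reject H0.

rho = 0.7714, p = 0.072397, reject H0 at alpha = 0.1.


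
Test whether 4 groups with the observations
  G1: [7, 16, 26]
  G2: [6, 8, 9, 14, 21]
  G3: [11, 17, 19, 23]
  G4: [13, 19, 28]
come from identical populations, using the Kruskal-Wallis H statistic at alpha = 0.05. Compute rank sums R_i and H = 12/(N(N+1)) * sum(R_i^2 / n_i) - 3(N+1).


Step 1: Combine all N = 15 observations and assign midranks.
sorted (value, group, rank): (6,G2,1), (7,G1,2), (8,G2,3), (9,G2,4), (11,G3,5), (13,G4,6), (14,G2,7), (16,G1,8), (17,G3,9), (19,G3,10.5), (19,G4,10.5), (21,G2,12), (23,G3,13), (26,G1,14), (28,G4,15)
Step 2: Sum ranks within each group.
R_1 = 24 (n_1 = 3)
R_2 = 27 (n_2 = 5)
R_3 = 37.5 (n_3 = 4)
R_4 = 31.5 (n_4 = 3)
Step 3: H = 12/(N(N+1)) * sum(R_i^2/n_i) - 3(N+1)
     = 12/(15*16) * (24^2/3 + 27^2/5 + 37.5^2/4 + 31.5^2/3) - 3*16
     = 0.050000 * 1020.11 - 48
     = 3.005625.
Step 4: Ties present; correction factor C = 1 - 6/(15^3 - 15) = 0.998214. Corrected H = 3.005625 / 0.998214 = 3.011002.
Step 5: Under H0, H ~ chi^2(3); p-value = 0.389932.
Step 6: alpha = 0.05. fail to reject H0.

H = 3.0110, df = 3, p = 0.389932, fail to reject H0.


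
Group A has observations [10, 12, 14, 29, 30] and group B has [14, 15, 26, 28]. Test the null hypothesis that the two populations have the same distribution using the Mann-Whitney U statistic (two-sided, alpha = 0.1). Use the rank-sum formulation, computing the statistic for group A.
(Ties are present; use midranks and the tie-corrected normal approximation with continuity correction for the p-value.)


Step 1: Combine and sort all 9 observations; assign midranks.
sorted (value, group): (10,X), (12,X), (14,X), (14,Y), (15,Y), (26,Y), (28,Y), (29,X), (30,X)
ranks: 10->1, 12->2, 14->3.5, 14->3.5, 15->5, 26->6, 28->7, 29->8, 30->9
Step 2: Rank sum for X: R1 = 1 + 2 + 3.5 + 8 + 9 = 23.5.
Step 3: U_X = R1 - n1(n1+1)/2 = 23.5 - 5*6/2 = 23.5 - 15 = 8.5.
       U_Y = n1*n2 - U_X = 20 - 8.5 = 11.5.
Step 4: Ties are present, so use the tie-corrected normal approximation (with continuity correction) for the p-value.
Step 5: p-value = 0.805701; compare to alpha = 0.1. fail to reject H0.

U_X = 8.5, p = 0.805701, fail to reject H0 at alpha = 0.1.


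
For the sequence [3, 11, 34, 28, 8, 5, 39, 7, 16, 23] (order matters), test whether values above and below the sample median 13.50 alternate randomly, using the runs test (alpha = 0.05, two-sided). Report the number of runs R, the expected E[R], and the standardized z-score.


Step 1: Compute median = 13.50; label A = above, B = below.
Labels in order: BBAABBABAA  (n_A = 5, n_B = 5)
Step 2: Count runs R = 6.
Step 3: Under H0 (random ordering), E[R] = 2*n_A*n_B/(n_A+n_B) + 1 = 2*5*5/10 + 1 = 6.0000.
        Var[R] = 2*n_A*n_B*(2*n_A*n_B - n_A - n_B) / ((n_A+n_B)^2 * (n_A+n_B-1)) = 2000/900 = 2.2222.
        SD[R] = 1.4907.
Step 4: R = E[R], so z = 0 with no continuity correction.
Step 5: Two-sided p-value via normal approximation = 2*(1 - Phi(|z|)) = 1.000000.
Step 6: alpha = 0.05. fail to reject H0.

R = 6, z = 0.0000, p = 1.000000, fail to reject H0.


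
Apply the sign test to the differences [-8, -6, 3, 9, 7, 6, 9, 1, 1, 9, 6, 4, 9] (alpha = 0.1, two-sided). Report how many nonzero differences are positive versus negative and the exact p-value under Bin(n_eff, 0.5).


Step 1: Discard zero differences. Original n = 13; n_eff = number of nonzero differences = 13.
Nonzero differences (with sign): -8, -6, +3, +9, +7, +6, +9, +1, +1, +9, +6, +4, +9
Step 2: Count signs: positive = 11, negative = 2.
Step 3: Under H0: P(positive) = 0.5, so the number of positives S ~ Bin(13, 0.5).
Step 4: Two-sided exact p-value = sum of Bin(13,0.5) probabilities at or below the observed probability = 0.022461.
Step 5: alpha = 0.1. reject H0.

n_eff = 13, pos = 11, neg = 2, p = 0.022461, reject H0.


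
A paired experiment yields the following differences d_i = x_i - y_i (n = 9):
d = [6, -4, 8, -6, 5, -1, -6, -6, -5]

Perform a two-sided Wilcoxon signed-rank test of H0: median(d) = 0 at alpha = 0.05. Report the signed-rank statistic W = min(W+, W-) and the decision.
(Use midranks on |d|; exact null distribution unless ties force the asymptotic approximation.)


Step 1: Drop any zero differences (none here) and take |d_i|.
|d| = [6, 4, 8, 6, 5, 1, 6, 6, 5]
Step 2: Midrank |d_i| (ties get averaged ranks).
ranks: |6|->6.5, |4|->2, |8|->9, |6|->6.5, |5|->3.5, |1|->1, |6|->6.5, |6|->6.5, |5|->3.5
Step 3: Attach original signs; sum ranks with positive sign and with negative sign.
W+ = 6.5 + 9 + 3.5 = 19
W- = 2 + 6.5 + 1 + 6.5 + 6.5 + 3.5 = 26
(Check: W+ + W- = 45 should equal n(n+1)/2 = 45.)
Step 4: Test statistic W = min(W+, W-) = 19.
Step 5: Ties in |d|, so use the tie-corrected normal approximation.
        E[W] = n(n+1)/4 = 9*10/4 = 22.5.
        Tie groups: |d|=5 (t=2), |d|=6 (t=4); sum(t^3 - t) = 66.
        Var[W] = n(n+1)(2n+1)/24 - sum(t^3-t)/48 = 1710/24 - 66/48 = 69.875.
        z = (W - E[W]) / sqrt(Var[W]) = (19 - 22.5) / 8.3591 = -0.4187.
        Two-sided p = 2*Phi(z) = 0.675432.
Step 6: alpha = 0.05. fail to reject H0.

W+ = 19, W- = 26, W = min = 19, p = 0.675432, fail to reject H0.


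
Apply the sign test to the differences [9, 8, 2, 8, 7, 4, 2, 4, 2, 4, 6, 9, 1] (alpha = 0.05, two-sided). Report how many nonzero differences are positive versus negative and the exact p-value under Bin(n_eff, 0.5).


Step 1: Discard zero differences. Original n = 13; n_eff = number of nonzero differences = 13.
Nonzero differences (with sign): +9, +8, +2, +8, +7, +4, +2, +4, +2, +4, +6, +9, +1
Step 2: Count signs: positive = 13, negative = 0.
Step 3: Under H0: P(positive) = 0.5, so the number of positives S ~ Bin(13, 0.5).
Step 4: Two-sided exact p-value = sum of Bin(13,0.5) probabilities at or below the observed probability = 0.000244.
Step 5: alpha = 0.05. reject H0.

n_eff = 13, pos = 13, neg = 0, p = 0.000244, reject H0.


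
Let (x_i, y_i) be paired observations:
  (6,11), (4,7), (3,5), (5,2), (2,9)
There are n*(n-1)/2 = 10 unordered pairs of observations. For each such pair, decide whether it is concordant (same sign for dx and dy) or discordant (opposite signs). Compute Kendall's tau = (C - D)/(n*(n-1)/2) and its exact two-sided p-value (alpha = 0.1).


Step 1: Enumerate the 10 unordered pairs (i,j) with i<j and classify each by sign(x_j-x_i) * sign(y_j-y_i).
  (1,2):dx=-2,dy=-4->C; (1,3):dx=-3,dy=-6->C; (1,4):dx=-1,dy=-9->C; (1,5):dx=-4,dy=-2->C
  (2,3):dx=-1,dy=-2->C; (2,4):dx=+1,dy=-5->D; (2,5):dx=-2,dy=+2->D; (3,4):dx=+2,dy=-3->D
  (3,5):dx=-1,dy=+4->D; (4,5):dx=-3,dy=+7->D
Step 2: C = 5, D = 5, total pairs = 10.
Step 3: tau = (C - D)/(n(n-1)/2) = (5 - 5)/10 = 0.000000.
Step 4: Exact two-sided p-value (enumerate n! = 120 permutations of y under H0): p = 1.000000.
Step 5: alpha = 0.1. fail to reject H0.

tau_b = 0.0000 (C=5, D=5), p = 1.000000, fail to reject H0.


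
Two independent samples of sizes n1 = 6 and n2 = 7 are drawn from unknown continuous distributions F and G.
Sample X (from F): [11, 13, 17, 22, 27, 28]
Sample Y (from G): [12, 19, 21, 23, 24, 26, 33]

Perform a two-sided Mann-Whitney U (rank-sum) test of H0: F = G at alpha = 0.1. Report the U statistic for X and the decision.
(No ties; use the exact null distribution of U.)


Step 1: Combine and sort all 13 observations; assign midranks.
sorted (value, group): (11,X), (12,Y), (13,X), (17,X), (19,Y), (21,Y), (22,X), (23,Y), (24,Y), (26,Y), (27,X), (28,X), (33,Y)
ranks: 11->1, 12->2, 13->3, 17->4, 19->5, 21->6, 22->7, 23->8, 24->9, 26->10, 27->11, 28->12, 33->13
Step 2: Rank sum for X: R1 = 1 + 3 + 4 + 7 + 11 + 12 = 38.
Step 3: U_X = R1 - n1(n1+1)/2 = 38 - 6*7/2 = 38 - 21 = 17.
       U_Y = n1*n2 - U_X = 42 - 17 = 25.
Step 4: No ties, so the exact null distribution of U (based on enumerating the C(13,6) = 1716 equally likely rank assignments) gives the two-sided p-value.
Step 5: p-value = 0.628205; compare to alpha = 0.1. fail to reject H0.

U_X = 17, p = 0.628205, fail to reject H0 at alpha = 0.1.


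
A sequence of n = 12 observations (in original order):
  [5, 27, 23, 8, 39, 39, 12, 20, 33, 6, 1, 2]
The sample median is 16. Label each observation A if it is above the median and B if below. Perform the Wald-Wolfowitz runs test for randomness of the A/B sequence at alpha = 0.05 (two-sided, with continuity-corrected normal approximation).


Step 1: Compute median = 16; label A = above, B = below.
Labels in order: BAABAABAABBB  (n_A = 6, n_B = 6)
Step 2: Count runs R = 7.
Step 3: Under H0 (random ordering), E[R] = 2*n_A*n_B/(n_A+n_B) + 1 = 2*6*6/12 + 1 = 7.0000.
        Var[R] = 2*n_A*n_B*(2*n_A*n_B - n_A - n_B) / ((n_A+n_B)^2 * (n_A+n_B-1)) = 4320/1584 = 2.7273.
        SD[R] = 1.6514.
Step 4: R = E[R], so z = 0 with no continuity correction.
Step 5: Two-sided p-value via normal approximation = 2*(1 - Phi(|z|)) = 1.000000.
Step 6: alpha = 0.05. fail to reject H0.

R = 7, z = 0.0000, p = 1.000000, fail to reject H0.


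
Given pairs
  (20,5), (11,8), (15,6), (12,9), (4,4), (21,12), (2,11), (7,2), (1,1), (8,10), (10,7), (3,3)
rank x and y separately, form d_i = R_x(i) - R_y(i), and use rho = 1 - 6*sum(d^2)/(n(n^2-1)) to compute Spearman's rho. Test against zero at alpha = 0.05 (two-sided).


Step 1: Rank x and y separately (midranks; no ties here).
rank(x): 20->11, 11->8, 15->10, 12->9, 4->4, 21->12, 2->2, 7->5, 1->1, 8->6, 10->7, 3->3
rank(y): 5->5, 8->8, 6->6, 9->9, 4->4, 12->12, 11->11, 2->2, 1->1, 10->10, 7->7, 3->3
Step 2: d_i = R_x(i) - R_y(i); compute d_i^2.
  (11-5)^2=36, (8-8)^2=0, (10-6)^2=16, (9-9)^2=0, (4-4)^2=0, (12-12)^2=0, (2-11)^2=81, (5-2)^2=9, (1-1)^2=0, (6-10)^2=16, (7-7)^2=0, (3-3)^2=0
sum(d^2) = 158.
Step 3: rho = 1 - 6*158 / (12*(12^2 - 1)) = 1 - 948/1716 = 0.447552.
Step 4: Under H0, t = rho * sqrt((n-2)/(1-rho^2)) = 1.5826 ~ t(10).
Step 5: Two-sided p-value from the t-distribution with 10 df = 0.144586.
Step 6: alpha = 0.05. fail to reject H0.

rho = 0.4476, p = 0.144586, fail to reject H0 at alpha = 0.05.


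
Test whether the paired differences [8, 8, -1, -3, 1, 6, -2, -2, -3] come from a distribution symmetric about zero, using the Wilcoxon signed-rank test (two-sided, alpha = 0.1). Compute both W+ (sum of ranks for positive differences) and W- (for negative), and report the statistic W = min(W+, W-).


Step 1: Drop any zero differences (none here) and take |d_i|.
|d| = [8, 8, 1, 3, 1, 6, 2, 2, 3]
Step 2: Midrank |d_i| (ties get averaged ranks).
ranks: |8|->8.5, |8|->8.5, |1|->1.5, |3|->5.5, |1|->1.5, |6|->7, |2|->3.5, |2|->3.5, |3|->5.5
Step 3: Attach original signs; sum ranks with positive sign and with negative sign.
W+ = 8.5 + 8.5 + 1.5 + 7 = 25.5
W- = 1.5 + 5.5 + 3.5 + 3.5 + 5.5 = 19.5
(Check: W+ + W- = 45 should equal n(n+1)/2 = 45.)
Step 4: Test statistic W = min(W+, W-) = 19.5.
Step 5: Ties in |d|, so use the tie-corrected normal approximation.
        E[W] = n(n+1)/4 = 9*10/4 = 22.5.
        Tie groups: |d|=1 (t=2), |d|=2 (t=2), |d|=3 (t=2), |d|=8 (t=2); sum(t^3 - t) = 24.
        Var[W] = n(n+1)(2n+1)/24 - sum(t^3-t)/48 = 1710/24 - 24/48 = 70.75.
        z = (W - E[W]) / sqrt(Var[W]) = (19.5 - 22.5) / 8.4113 = -0.3567.
        Two-sided p = 2*Phi(z) = 0.721344.
Step 6: alpha = 0.1. fail to reject H0.

W+ = 25.5, W- = 19.5, W = min = 19.5, p = 0.721344, fail to reject H0.


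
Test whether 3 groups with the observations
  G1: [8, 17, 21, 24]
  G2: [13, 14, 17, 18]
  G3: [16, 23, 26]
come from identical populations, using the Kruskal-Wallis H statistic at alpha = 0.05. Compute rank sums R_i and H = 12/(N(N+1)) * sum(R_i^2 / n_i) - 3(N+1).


Step 1: Combine all N = 11 observations and assign midranks.
sorted (value, group, rank): (8,G1,1), (13,G2,2), (14,G2,3), (16,G3,4), (17,G1,5.5), (17,G2,5.5), (18,G2,7), (21,G1,8), (23,G3,9), (24,G1,10), (26,G3,11)
Step 2: Sum ranks within each group.
R_1 = 24.5 (n_1 = 4)
R_2 = 17.5 (n_2 = 4)
R_3 = 24 (n_3 = 3)
Step 3: H = 12/(N(N+1)) * sum(R_i^2/n_i) - 3(N+1)
     = 12/(11*12) * (24.5^2/4 + 17.5^2/4 + 24^2/3) - 3*12
     = 0.090909 * 418.625 - 36
     = 2.056818.
Step 4: Ties present; correction factor C = 1 - 6/(11^3 - 11) = 0.995455. Corrected H = 2.056818 / 0.995455 = 2.066210.
Step 5: Under H0, H ~ chi^2(2); p-value = 0.355900.
Step 6: alpha = 0.05. fail to reject H0.

H = 2.0662, df = 2, p = 0.355900, fail to reject H0.


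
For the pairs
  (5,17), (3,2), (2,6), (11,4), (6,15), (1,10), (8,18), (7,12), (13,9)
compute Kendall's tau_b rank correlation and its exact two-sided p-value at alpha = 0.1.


Step 1: Enumerate the 36 unordered pairs (i,j) with i<j and classify each by sign(x_j-x_i) * sign(y_j-y_i).
  (1,2):dx=-2,dy=-15->C; (1,3):dx=-3,dy=-11->C; (1,4):dx=+6,dy=-13->D; (1,5):dx=+1,dy=-2->D
  (1,6):dx=-4,dy=-7->C; (1,7):dx=+3,dy=+1->C; (1,8):dx=+2,dy=-5->D; (1,9):dx=+8,dy=-8->D
  (2,3):dx=-1,dy=+4->D; (2,4):dx=+8,dy=+2->C; (2,5):dx=+3,dy=+13->C; (2,6):dx=-2,dy=+8->D
  (2,7):dx=+5,dy=+16->C; (2,8):dx=+4,dy=+10->C; (2,9):dx=+10,dy=+7->C; (3,4):dx=+9,dy=-2->D
  (3,5):dx=+4,dy=+9->C; (3,6):dx=-1,dy=+4->D; (3,7):dx=+6,dy=+12->C; (3,8):dx=+5,dy=+6->C
  (3,9):dx=+11,dy=+3->C; (4,5):dx=-5,dy=+11->D; (4,6):dx=-10,dy=+6->D; (4,7):dx=-3,dy=+14->D
  (4,8):dx=-4,dy=+8->D; (4,9):dx=+2,dy=+5->C; (5,6):dx=-5,dy=-5->C; (5,7):dx=+2,dy=+3->C
  (5,8):dx=+1,dy=-3->D; (5,9):dx=+7,dy=-6->D; (6,7):dx=+7,dy=+8->C; (6,8):dx=+6,dy=+2->C
  (6,9):dx=+12,dy=-1->D; (7,8):dx=-1,dy=-6->C; (7,9):dx=+5,dy=-9->D; (8,9):dx=+6,dy=-3->D
Step 2: C = 19, D = 17, total pairs = 36.
Step 3: tau = (C - D)/(n(n-1)/2) = (19 - 17)/36 = 0.055556.
Step 4: Exact two-sided p-value (enumerate n! = 362880 permutations of y under H0): p = 0.919455.
Step 5: alpha = 0.1. fail to reject H0.

tau_b = 0.0556 (C=19, D=17), p = 0.919455, fail to reject H0.


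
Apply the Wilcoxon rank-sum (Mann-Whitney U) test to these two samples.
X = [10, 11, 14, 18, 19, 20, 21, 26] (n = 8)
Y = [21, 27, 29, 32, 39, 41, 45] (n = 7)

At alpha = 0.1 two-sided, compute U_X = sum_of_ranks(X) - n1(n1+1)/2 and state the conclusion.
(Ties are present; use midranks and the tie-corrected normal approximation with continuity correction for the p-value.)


Step 1: Combine and sort all 15 observations; assign midranks.
sorted (value, group): (10,X), (11,X), (14,X), (18,X), (19,X), (20,X), (21,X), (21,Y), (26,X), (27,Y), (29,Y), (32,Y), (39,Y), (41,Y), (45,Y)
ranks: 10->1, 11->2, 14->3, 18->4, 19->5, 20->6, 21->7.5, 21->7.5, 26->9, 27->10, 29->11, 32->12, 39->13, 41->14, 45->15
Step 2: Rank sum for X: R1 = 1 + 2 + 3 + 4 + 5 + 6 + 7.5 + 9 = 37.5.
Step 3: U_X = R1 - n1(n1+1)/2 = 37.5 - 8*9/2 = 37.5 - 36 = 1.5.
       U_Y = n1*n2 - U_X = 56 - 1.5 = 54.5.
Step 4: Ties are present, so use the tie-corrected normal approximation (with continuity correction) for the p-value.
Step 5: p-value = 0.002599; compare to alpha = 0.1. reject H0.

U_X = 1.5, p = 0.002599, reject H0 at alpha = 0.1.


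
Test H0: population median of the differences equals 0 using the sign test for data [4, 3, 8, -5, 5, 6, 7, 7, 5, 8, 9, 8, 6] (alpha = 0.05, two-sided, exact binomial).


Step 1: Discard zero differences. Original n = 13; n_eff = number of nonzero differences = 13.
Nonzero differences (with sign): +4, +3, +8, -5, +5, +6, +7, +7, +5, +8, +9, +8, +6
Step 2: Count signs: positive = 12, negative = 1.
Step 3: Under H0: P(positive) = 0.5, so the number of positives S ~ Bin(13, 0.5).
Step 4: Two-sided exact p-value = sum of Bin(13,0.5) probabilities at or below the observed probability = 0.003418.
Step 5: alpha = 0.05. reject H0.

n_eff = 13, pos = 12, neg = 1, p = 0.003418, reject H0.


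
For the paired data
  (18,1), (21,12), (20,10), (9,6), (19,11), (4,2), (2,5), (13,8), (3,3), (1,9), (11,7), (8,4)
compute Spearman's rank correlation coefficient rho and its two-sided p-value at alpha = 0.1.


Step 1: Rank x and y separately (midranks; no ties here).
rank(x): 18->9, 21->12, 20->11, 9->6, 19->10, 4->4, 2->2, 13->8, 3->3, 1->1, 11->7, 8->5
rank(y): 1->1, 12->12, 10->10, 6->6, 11->11, 2->2, 5->5, 8->8, 3->3, 9->9, 7->7, 4->4
Step 2: d_i = R_x(i) - R_y(i); compute d_i^2.
  (9-1)^2=64, (12-12)^2=0, (11-10)^2=1, (6-6)^2=0, (10-11)^2=1, (4-2)^2=4, (2-5)^2=9, (8-8)^2=0, (3-3)^2=0, (1-9)^2=64, (7-7)^2=0, (5-4)^2=1
sum(d^2) = 144.
Step 3: rho = 1 - 6*144 / (12*(12^2 - 1)) = 1 - 864/1716 = 0.496503.
Step 4: Under H0, t = rho * sqrt((n-2)/(1-rho^2)) = 1.8088 ~ t(10).
Step 5: Two-sided p-value from the t-distribution with 10 df = 0.100603.
Step 6: alpha = 0.1. fail to reject H0.

rho = 0.4965, p = 0.100603, fail to reject H0 at alpha = 0.1.


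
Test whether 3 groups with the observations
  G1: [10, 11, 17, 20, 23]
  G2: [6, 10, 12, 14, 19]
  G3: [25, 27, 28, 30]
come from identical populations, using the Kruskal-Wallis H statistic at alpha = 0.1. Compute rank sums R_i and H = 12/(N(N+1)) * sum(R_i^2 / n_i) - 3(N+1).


Step 1: Combine all N = 14 observations and assign midranks.
sorted (value, group, rank): (6,G2,1), (10,G1,2.5), (10,G2,2.5), (11,G1,4), (12,G2,5), (14,G2,6), (17,G1,7), (19,G2,8), (20,G1,9), (23,G1,10), (25,G3,11), (27,G3,12), (28,G3,13), (30,G3,14)
Step 2: Sum ranks within each group.
R_1 = 32.5 (n_1 = 5)
R_2 = 22.5 (n_2 = 5)
R_3 = 50 (n_3 = 4)
Step 3: H = 12/(N(N+1)) * sum(R_i^2/n_i) - 3(N+1)
     = 12/(14*15) * (32.5^2/5 + 22.5^2/5 + 50^2/4) - 3*15
     = 0.057143 * 937.5 - 45
     = 8.571429.
Step 4: Ties present; correction factor C = 1 - 6/(14^3 - 14) = 0.997802. Corrected H = 8.571429 / 0.997802 = 8.590308.
Step 5: Under H0, H ~ chi^2(2); p-value = 0.013634.
Step 6: alpha = 0.1. reject H0.

H = 8.5903, df = 2, p = 0.013634, reject H0.


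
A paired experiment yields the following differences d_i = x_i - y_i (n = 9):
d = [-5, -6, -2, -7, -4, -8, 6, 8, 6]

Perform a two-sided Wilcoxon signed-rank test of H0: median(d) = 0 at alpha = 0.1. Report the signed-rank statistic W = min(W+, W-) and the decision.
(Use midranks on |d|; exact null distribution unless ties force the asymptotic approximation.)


Step 1: Drop any zero differences (none here) and take |d_i|.
|d| = [5, 6, 2, 7, 4, 8, 6, 8, 6]
Step 2: Midrank |d_i| (ties get averaged ranks).
ranks: |5|->3, |6|->5, |2|->1, |7|->7, |4|->2, |8|->8.5, |6|->5, |8|->8.5, |6|->5
Step 3: Attach original signs; sum ranks with positive sign and with negative sign.
W+ = 5 + 8.5 + 5 = 18.5
W- = 3 + 5 + 1 + 7 + 2 + 8.5 = 26.5
(Check: W+ + W- = 45 should equal n(n+1)/2 = 45.)
Step 4: Test statistic W = min(W+, W-) = 18.5.
Step 5: Ties in |d|, so use the tie-corrected normal approximation.
        E[W] = n(n+1)/4 = 9*10/4 = 22.5.
        Tie groups: |d|=6 (t=3), |d|=8 (t=2); sum(t^3 - t) = 30.
        Var[W] = n(n+1)(2n+1)/24 - sum(t^3-t)/48 = 1710/24 - 30/48 = 70.625.
        z = (W - E[W]) / sqrt(Var[W]) = (18.5 - 22.5) / 8.4039 = -0.4760.
        Two-sided p = 2*Phi(z) = 0.634095.
Step 6: alpha = 0.1. fail to reject H0.

W+ = 18.5, W- = 26.5, W = min = 18.5, p = 0.634095, fail to reject H0.


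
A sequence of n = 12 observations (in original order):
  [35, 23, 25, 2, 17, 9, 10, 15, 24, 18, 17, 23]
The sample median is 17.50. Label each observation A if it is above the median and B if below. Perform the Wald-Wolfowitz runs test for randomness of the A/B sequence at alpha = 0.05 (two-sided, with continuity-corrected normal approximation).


Step 1: Compute median = 17.50; label A = above, B = below.
Labels in order: AAABBBBBAABA  (n_A = 6, n_B = 6)
Step 2: Count runs R = 5.
Step 3: Under H0 (random ordering), E[R] = 2*n_A*n_B/(n_A+n_B) + 1 = 2*6*6/12 + 1 = 7.0000.
        Var[R] = 2*n_A*n_B*(2*n_A*n_B - n_A - n_B) / ((n_A+n_B)^2 * (n_A+n_B-1)) = 4320/1584 = 2.7273.
        SD[R] = 1.6514.
Step 4: Continuity-corrected z = (R + 0.5 - E[R]) / SD[R] = (5 + 0.5 - 7.0000) / 1.6514 = -0.9083.
Step 5: Two-sided p-value via normal approximation = 2*(1 - Phi(|z|)) = 0.363722.
Step 6: alpha = 0.05. fail to reject H0.

R = 5, z = -0.9083, p = 0.363722, fail to reject H0.


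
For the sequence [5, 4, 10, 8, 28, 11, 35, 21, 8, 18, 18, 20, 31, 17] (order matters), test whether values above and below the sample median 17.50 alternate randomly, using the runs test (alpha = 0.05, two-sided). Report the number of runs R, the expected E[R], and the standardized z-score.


Step 1: Compute median = 17.50; label A = above, B = below.
Labels in order: BBBBABAABAAAAB  (n_A = 7, n_B = 7)
Step 2: Count runs R = 7.
Step 3: Under H0 (random ordering), E[R] = 2*n_A*n_B/(n_A+n_B) + 1 = 2*7*7/14 + 1 = 8.0000.
        Var[R] = 2*n_A*n_B*(2*n_A*n_B - n_A - n_B) / ((n_A+n_B)^2 * (n_A+n_B-1)) = 8232/2548 = 3.2308.
        SD[R] = 1.7974.
Step 4: Continuity-corrected z = (R + 0.5 - E[R]) / SD[R] = (7 + 0.5 - 8.0000) / 1.7974 = -0.2782.
Step 5: Two-sided p-value via normal approximation = 2*(1 - Phi(|z|)) = 0.780879.
Step 6: alpha = 0.05. fail to reject H0.

R = 7, z = -0.2782, p = 0.780879, fail to reject H0.


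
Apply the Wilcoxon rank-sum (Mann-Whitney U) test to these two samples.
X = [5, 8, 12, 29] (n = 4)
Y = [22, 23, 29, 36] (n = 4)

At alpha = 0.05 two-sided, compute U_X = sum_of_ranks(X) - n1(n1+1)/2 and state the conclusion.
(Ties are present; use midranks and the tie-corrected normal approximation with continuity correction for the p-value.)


Step 1: Combine and sort all 8 observations; assign midranks.
sorted (value, group): (5,X), (8,X), (12,X), (22,Y), (23,Y), (29,X), (29,Y), (36,Y)
ranks: 5->1, 8->2, 12->3, 22->4, 23->5, 29->6.5, 29->6.5, 36->8
Step 2: Rank sum for X: R1 = 1 + 2 + 3 + 6.5 = 12.5.
Step 3: U_X = R1 - n1(n1+1)/2 = 12.5 - 4*5/2 = 12.5 - 10 = 2.5.
       U_Y = n1*n2 - U_X = 16 - 2.5 = 13.5.
Step 4: Ties are present, so use the tie-corrected normal approximation (with continuity correction) for the p-value.
Step 5: p-value = 0.146489; compare to alpha = 0.05. fail to reject H0.

U_X = 2.5, p = 0.146489, fail to reject H0 at alpha = 0.05.
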